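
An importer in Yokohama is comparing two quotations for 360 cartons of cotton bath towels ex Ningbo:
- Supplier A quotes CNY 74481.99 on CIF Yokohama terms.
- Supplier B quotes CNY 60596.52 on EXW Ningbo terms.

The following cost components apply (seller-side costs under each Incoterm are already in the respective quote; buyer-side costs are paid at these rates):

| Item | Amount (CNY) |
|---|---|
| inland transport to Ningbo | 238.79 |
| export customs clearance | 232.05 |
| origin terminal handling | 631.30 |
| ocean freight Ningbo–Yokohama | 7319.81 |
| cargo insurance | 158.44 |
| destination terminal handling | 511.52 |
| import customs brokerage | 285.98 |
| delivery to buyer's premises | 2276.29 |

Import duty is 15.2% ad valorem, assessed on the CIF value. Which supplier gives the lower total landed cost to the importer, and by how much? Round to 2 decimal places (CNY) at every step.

Supplier A (CIF):
The CIF price already equals the CIF value: 74481.99
Import duty = 74481.99 × 15.2% = 11321.26
Buyer bears (A): 511.52 + 285.98 + 2276.29 = 3073.79
Landed cost (A) = invoice 74481.99 + 3073.79 + duty 11321.26 = 88877.04
Supplier B (EXW):
CIF value = EXW price + inland to port + export clearance + origin terminal + freight + insurance = 60596.52 + 238.79 + 232.05 + 631.30 + 7319.81 + 158.44 = 69176.91
Import duty = 69176.91 × 15.2% = 10514.89
Buyer bears (B): 238.79 + 232.05 + 631.30 + 7319.81 + 158.44 + 511.52 + 285.98 + 2276.29 = 11654.18
Landed cost (B) = invoice 60596.52 + 11654.18 + duty 10514.89 = 82765.59
Difference = |88877.04 − 82765.59| = 6111.45

Supplier B is cheaper by CNY 6111.45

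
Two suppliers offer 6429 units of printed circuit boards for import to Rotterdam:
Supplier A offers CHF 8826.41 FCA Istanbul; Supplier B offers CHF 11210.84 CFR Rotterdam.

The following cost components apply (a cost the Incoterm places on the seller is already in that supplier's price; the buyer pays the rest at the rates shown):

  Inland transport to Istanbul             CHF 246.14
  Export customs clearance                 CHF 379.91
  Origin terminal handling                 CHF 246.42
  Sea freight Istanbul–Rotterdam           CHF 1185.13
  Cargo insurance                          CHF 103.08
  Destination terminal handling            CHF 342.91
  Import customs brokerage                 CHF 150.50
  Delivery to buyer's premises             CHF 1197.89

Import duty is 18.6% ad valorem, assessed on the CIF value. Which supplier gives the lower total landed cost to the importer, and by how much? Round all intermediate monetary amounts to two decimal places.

Supplier A is cheaper by CHF 1130.12

Supplier A (FCA):
CIF value = FCA price + origin terminal + freight + insurance = 8826.41 + 246.42 + 1185.13 + 103.08 = 10361.04
Import duty = 10361.04 × 18.6% = 1927.15
Buyer bears (A): 246.42 + 1185.13 + 103.08 + 342.91 + 150.50 + 1197.89 = 3225.93
Landed cost (A) = invoice 8826.41 + 3225.93 + duty 1927.15 = 13979.49
Supplier B (CFR):
CIF value = CFR price + insurance = 11210.84 + 103.08 = 11313.92
Import duty = 11313.92 × 18.6% = 2104.39
Buyer bears (B): 103.08 + 342.91 + 150.50 + 1197.89 = 1794.38
Landed cost (B) = invoice 11210.84 + 1794.38 + duty 2104.39 = 15109.61
Difference = |13979.49 − 15109.61| = 1130.12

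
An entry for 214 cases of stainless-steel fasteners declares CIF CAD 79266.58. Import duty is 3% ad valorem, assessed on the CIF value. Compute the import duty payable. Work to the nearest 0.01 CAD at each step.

Import duty = 79266.58 × 3% = 2378.00

Import duty: CAD 2378.00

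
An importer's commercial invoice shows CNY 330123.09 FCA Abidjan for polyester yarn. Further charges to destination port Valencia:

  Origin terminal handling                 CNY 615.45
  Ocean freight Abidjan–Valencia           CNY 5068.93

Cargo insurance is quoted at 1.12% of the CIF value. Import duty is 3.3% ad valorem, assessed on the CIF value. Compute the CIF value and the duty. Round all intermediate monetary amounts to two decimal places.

Let C be the CIF value. C = FCA price + pre-shipment costs + freight + 1.12% × C
C − 1.12% × C = 330123.09 + 615.45 + 5068.93
0.9888 × C = 335807.47
C = 335807.47 / 0.9888 = 339611.11
Insurance premium = 1.12% × 339611.11 = 3803.64
Import duty = 339611.11 × 3.3% = 11207.17

CIF value: CNY 339611.11; import duty: CNY 11207.17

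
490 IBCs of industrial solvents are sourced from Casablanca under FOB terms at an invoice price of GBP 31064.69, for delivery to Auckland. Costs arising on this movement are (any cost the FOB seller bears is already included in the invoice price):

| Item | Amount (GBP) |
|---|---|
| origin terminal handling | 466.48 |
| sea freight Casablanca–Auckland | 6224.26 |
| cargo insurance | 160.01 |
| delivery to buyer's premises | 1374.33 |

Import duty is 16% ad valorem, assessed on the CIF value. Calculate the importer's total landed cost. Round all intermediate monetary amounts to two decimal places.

Total landed cost: GBP 44815.12

FOB: the seller bears costs until goods are on board at the origin port; the buyer bears freight, insurance and all costs thereafter.
Already in the invoice (seller's account under FOB): origin terminal — exclude.
CIF value = FOB price + freight + insurance = 31064.69 + 6224.26 + 160.01 = 37448.96
Import duty = 37448.96 × 16% = 5991.83
Buyer bears: freight 6224.26 + insurance 160.01 + delivery 1374.33 + duty 5991.83 = 13750.43
Landed cost = invoice 31064.69 + 13750.43 = 44815.12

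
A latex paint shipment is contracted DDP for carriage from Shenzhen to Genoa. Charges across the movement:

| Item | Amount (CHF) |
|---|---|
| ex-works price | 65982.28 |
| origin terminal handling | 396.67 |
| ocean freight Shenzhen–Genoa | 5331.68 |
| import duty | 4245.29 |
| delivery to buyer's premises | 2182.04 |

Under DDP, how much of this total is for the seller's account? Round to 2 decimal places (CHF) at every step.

Seller's account: CHF 78137.96

DDP: the seller bears all costs including import duty.
Seller's account: goods 65982.28 + origin terminal 396.67 + freight 5331.68 + duty 4245.29 + delivery 2182.04 = 78137.96
Buyer's account: 0.00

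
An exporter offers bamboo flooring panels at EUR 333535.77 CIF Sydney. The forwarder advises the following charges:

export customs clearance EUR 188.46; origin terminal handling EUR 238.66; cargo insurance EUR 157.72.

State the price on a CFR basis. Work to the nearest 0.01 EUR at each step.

CFR price: EUR 333378.05

Not relevant to the conversion: origin terminal, export clearance — on the seller under both CIF and CFR; already in the CIF price and stays in the CFR price.
From CIF to CFR, the seller no longer bears: insurance.
CFR price = 333535.77 − 157.72 = 333378.05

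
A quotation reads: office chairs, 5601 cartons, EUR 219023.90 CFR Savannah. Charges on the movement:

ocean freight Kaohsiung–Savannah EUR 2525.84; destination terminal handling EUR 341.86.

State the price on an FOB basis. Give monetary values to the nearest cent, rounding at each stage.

Not relevant to the conversion: destination terminal — on the buyer under both terms; not part of either seller's price.
From CFR to FOB, the seller no longer bears: freight.
FOB price = 219023.90 − 2525.84 = 216498.06

FOB price: EUR 216498.06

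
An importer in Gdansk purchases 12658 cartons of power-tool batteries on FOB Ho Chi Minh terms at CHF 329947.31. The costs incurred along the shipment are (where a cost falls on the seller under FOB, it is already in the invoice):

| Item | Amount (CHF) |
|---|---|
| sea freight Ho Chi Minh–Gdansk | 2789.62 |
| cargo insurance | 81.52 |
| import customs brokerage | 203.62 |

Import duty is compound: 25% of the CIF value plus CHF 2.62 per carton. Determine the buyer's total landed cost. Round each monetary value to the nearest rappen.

Total landed cost: CHF 449390.64

FOB: the seller bears costs until goods are on board at the origin port; the buyer bears freight, insurance and all costs thereafter.
CIF value = FOB price + freight + insurance = 329947.31 + 2789.62 + 81.52 = 332818.45
Ad valorem component: 332818.45 × 25% = 83204.61
Specific component: 12658 × 2.62 = 33163.96
Import duty = 83204.61 + 33163.96 = 116368.57
Buyer bears: freight 2789.62 + insurance 81.52 + brokerage 203.62 + duty 116368.57 = 119443.33
Landed cost = invoice 329947.31 + 119443.33 = 449390.64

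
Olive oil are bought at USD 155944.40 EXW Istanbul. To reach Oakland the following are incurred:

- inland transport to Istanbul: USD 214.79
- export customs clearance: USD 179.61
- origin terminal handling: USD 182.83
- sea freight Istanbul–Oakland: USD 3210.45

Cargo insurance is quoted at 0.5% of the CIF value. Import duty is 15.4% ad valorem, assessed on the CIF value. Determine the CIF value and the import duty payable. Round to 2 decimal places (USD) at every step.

Let C be the CIF value. C = EXW price + pre-shipment costs + freight + 0.5% × C
C − 0.5% × C = 155944.40 + 214.79 + 179.61 + 182.83 + 3210.45
0.995 × C = 159732.08
C = 159732.08 / 0.995 = 160534.75
Insurance premium = 0.5% × 160534.75 = 802.67
Import duty = 160534.75 × 15.4% = 24722.35

CIF value: USD 160534.75; import duty: USD 24722.35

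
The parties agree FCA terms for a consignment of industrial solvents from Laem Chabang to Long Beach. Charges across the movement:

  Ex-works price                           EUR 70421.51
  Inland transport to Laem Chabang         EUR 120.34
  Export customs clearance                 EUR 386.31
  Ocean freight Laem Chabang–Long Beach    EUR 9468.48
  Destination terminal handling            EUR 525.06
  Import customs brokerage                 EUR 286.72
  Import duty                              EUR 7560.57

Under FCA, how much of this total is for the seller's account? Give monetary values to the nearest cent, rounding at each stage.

Seller's account: EUR 70928.16

FCA: the seller delivers export-cleared goods to the carrier; the buyer bears costs from that point.
Seller's account: goods 70421.51 + inland to port 120.34 + export clearance 386.31 = 70928.16
Buyer's account: freight 9468.48 + destination terminal 525.06 + brokerage 286.72 + duty 7560.57 = 17840.83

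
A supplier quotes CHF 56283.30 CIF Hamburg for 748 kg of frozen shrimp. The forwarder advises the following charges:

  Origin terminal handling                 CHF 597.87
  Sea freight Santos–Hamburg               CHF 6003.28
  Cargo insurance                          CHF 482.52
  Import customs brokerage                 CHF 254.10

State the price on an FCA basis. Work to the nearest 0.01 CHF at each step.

Not relevant to the conversion: brokerage — on the buyer under both terms; not part of either seller's price.
From CIF to FCA, the seller no longer bears: origin terminal, freight, insurance.
FCA price = 56283.30 − 597.87 − 6003.28 − 482.52 = 49199.63

FCA price: CHF 49199.63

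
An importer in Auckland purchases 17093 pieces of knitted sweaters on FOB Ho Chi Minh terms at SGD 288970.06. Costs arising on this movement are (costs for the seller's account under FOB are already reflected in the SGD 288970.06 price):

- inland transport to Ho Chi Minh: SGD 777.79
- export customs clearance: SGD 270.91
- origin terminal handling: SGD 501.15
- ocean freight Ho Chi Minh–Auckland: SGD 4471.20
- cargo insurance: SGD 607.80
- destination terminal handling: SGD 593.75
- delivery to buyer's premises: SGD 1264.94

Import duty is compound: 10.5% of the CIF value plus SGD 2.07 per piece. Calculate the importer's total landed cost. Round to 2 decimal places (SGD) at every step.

Total landed cost: SGD 362165.41

FOB: the seller bears costs until goods are on board at the origin port; the buyer bears freight, insurance and all costs thereafter.
Already in the invoice (seller's account under FOB): inland to port, export clearance, origin terminal — exclude.
CIF value = FOB price + freight + insurance = 288970.06 + 4471.20 + 607.80 = 294049.06
Ad valorem component: 294049.06 × 10.5% = 30875.15
Specific component: 17093 × 2.07 = 35382.51
Import duty = 30875.15 + 35382.51 = 66257.66
Buyer bears: freight 4471.20 + insurance 607.80 + destination terminal 593.75 + delivery 1264.94 + duty 66257.66 = 73195.35
Landed cost = invoice 288970.06 + 73195.35 = 362165.41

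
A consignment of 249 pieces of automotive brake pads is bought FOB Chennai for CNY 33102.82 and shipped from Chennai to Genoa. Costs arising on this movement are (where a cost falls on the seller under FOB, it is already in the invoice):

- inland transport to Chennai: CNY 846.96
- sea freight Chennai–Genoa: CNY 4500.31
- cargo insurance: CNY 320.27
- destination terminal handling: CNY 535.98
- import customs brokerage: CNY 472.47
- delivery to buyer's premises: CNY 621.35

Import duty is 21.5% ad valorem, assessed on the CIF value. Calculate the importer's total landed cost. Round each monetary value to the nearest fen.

Total landed cost: CNY 47706.73

FOB: the seller bears costs until goods are on board at the origin port; the buyer bears freight, insurance and all costs thereafter.
Already in the invoice (seller's account under FOB): inland to port — exclude.
CIF value = FOB price + freight + insurance = 33102.82 + 4500.31 + 320.27 = 37923.40
Import duty = 37923.40 × 21.5% = 8153.53
Buyer bears: freight 4500.31 + insurance 320.27 + destination terminal 535.98 + brokerage 472.47 + delivery 621.35 + duty 8153.53 = 14603.91
Landed cost = invoice 33102.82 + 14603.91 = 47706.73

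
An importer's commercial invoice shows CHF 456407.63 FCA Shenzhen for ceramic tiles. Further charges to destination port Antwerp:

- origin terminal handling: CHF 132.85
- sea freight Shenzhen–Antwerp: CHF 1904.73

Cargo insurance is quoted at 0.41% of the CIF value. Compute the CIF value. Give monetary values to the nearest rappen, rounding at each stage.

CIF value: CHF 460332.57

Let C be the CIF value. C = FCA price + pre-shipment costs + freight + 0.41% × C
C − 0.41% × C = 456407.63 + 132.85 + 1904.73
0.9959 × C = 458445.21
C = 458445.21 / 0.9959 = 460332.57
Insurance premium = 0.41% × 460332.57 = 1887.36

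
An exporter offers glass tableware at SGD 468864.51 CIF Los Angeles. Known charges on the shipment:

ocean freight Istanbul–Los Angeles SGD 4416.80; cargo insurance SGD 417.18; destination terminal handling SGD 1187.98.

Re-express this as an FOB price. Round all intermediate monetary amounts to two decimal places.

FOB price: SGD 464030.53

Not relevant to the conversion: destination terminal — on the buyer under both terms; not part of either seller's price.
From CIF to FOB, the seller no longer bears: freight, insurance.
FOB price = 468864.51 − 4416.80 − 417.18 = 464030.53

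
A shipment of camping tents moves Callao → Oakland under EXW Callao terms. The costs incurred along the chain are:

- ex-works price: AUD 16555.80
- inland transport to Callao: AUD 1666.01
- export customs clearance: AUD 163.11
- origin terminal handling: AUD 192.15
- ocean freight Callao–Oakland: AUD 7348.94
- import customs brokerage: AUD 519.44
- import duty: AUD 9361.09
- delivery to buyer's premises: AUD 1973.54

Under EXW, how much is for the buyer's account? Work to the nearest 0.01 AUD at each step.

EXW: the seller makes goods available at their premises; the buyer bears all onward costs.
Seller's account: goods 16555.80 = 16555.80
Buyer's account: inland to port 1666.01 + export clearance 163.11 + origin terminal 192.15 + freight 7348.94 + brokerage 519.44 + duty 9361.09 + delivery 1973.54 = 21224.28

Buyer's account: AUD 21224.28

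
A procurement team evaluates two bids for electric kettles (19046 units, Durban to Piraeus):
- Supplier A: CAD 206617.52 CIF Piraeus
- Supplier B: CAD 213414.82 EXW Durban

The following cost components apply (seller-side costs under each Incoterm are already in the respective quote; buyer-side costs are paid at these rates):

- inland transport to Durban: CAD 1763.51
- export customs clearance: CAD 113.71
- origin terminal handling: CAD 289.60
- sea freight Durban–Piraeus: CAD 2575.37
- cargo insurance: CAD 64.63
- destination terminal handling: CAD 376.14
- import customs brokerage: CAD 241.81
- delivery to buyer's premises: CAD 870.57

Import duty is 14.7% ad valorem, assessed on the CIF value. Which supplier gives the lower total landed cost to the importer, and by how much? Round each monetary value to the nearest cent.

Supplier A (CIF):
The CIF price already equals the CIF value: 206617.52
Import duty = 206617.52 × 14.7% = 30372.78
Buyer bears (A): 376.14 + 241.81 + 870.57 = 1488.52
Landed cost (A) = invoice 206617.52 + 1488.52 + duty 30372.78 = 238478.82
Supplier B (EXW):
CIF value = EXW price + inland to port + export clearance + origin terminal + freight + insurance = 213414.82 + 1763.51 + 113.71 + 289.60 + 2575.37 + 64.63 = 218221.64
Import duty = 218221.64 × 14.7% = 32078.58
Buyer bears (B): 1763.51 + 113.71 + 289.60 + 2575.37 + 64.63 + 376.14 + 241.81 + 870.57 = 6295.34
Landed cost (B) = invoice 213414.82 + 6295.34 + duty 32078.58 = 251788.74
Difference = |238478.82 − 251788.74| = 13309.92

Supplier A is cheaper by CAD 13309.92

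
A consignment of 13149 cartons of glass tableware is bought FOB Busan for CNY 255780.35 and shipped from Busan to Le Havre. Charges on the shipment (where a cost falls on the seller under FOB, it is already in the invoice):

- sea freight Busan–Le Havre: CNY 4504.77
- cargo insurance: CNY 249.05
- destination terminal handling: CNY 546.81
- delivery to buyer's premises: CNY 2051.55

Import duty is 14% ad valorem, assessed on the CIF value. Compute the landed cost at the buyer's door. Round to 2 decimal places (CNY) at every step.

Total landed cost: CNY 299607.31

FOB: the seller bears costs until goods are on board at the origin port; the buyer bears freight, insurance and all costs thereafter.
CIF value = FOB price + freight + insurance = 255780.35 + 4504.77 + 249.05 = 260534.17
Import duty = 260534.17 × 14% = 36474.78
Buyer bears: freight 4504.77 + insurance 249.05 + destination terminal 546.81 + delivery 2051.55 + duty 36474.78 = 43826.96
Landed cost = invoice 255780.35 + 43826.96 = 299607.31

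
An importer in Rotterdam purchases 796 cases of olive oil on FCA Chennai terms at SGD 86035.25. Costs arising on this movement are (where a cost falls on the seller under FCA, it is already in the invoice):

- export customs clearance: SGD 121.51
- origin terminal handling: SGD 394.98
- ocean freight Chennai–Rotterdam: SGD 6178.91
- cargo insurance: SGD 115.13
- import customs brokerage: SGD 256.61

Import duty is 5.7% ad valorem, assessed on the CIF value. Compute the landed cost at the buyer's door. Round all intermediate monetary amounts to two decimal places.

Total landed cost: SGD 98266.16

FCA: the seller delivers export-cleared goods to the carrier; the buyer bears costs from that point.
Already in the invoice (seller's account under FCA): export clearance — exclude.
CIF value = FCA price + origin terminal + freight + insurance = 86035.25 + 394.98 + 6178.91 + 115.13 = 92724.27
Import duty = 92724.27 × 5.7% = 5285.28
Buyer bears: origin terminal 394.98 + freight 6178.91 + insurance 115.13 + brokerage 256.61 + duty 5285.28 = 12230.91
Landed cost = invoice 86035.25 + 12230.91 = 98266.16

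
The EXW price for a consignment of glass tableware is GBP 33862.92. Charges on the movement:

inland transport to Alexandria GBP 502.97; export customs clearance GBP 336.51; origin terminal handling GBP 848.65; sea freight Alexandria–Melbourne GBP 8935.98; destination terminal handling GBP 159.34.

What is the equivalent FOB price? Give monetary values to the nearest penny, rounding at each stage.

FOB price: GBP 35551.05

Not relevant to the conversion: destination terminal, freight — on the buyer under both terms; not part of either seller's price.
From EXW to FOB, the seller additionally bears: inland to port, export clearance, origin terminal.
FOB price = 33862.92 + 502.97 + 336.51 + 848.65 = 35551.05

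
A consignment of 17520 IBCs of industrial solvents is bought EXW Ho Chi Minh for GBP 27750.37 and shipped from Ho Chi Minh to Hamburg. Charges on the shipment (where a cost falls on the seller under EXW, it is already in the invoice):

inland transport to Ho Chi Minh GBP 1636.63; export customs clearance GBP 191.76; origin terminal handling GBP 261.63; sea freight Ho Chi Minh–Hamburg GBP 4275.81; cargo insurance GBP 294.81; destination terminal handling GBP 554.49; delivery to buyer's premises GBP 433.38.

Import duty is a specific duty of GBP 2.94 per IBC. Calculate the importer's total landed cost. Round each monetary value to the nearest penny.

Total landed cost: GBP 86907.68

EXW: the seller makes goods available at their premises; the buyer bears all onward costs.
CIF value = EXW price + inland to port + export clearance + origin terminal + freight + insurance = 27750.37 + 1636.63 + 191.76 + 261.63 + 4275.81 + 294.81 = 34411.01
Import duty = 17520 × 2.94 = 51508.80
Buyer bears: inland to port 1636.63 + export clearance 191.76 + origin terminal 261.63 + freight 4275.81 + insurance 294.81 + destination terminal 554.49 + delivery 433.38 + duty 51508.80 = 59157.31
Landed cost = invoice 27750.37 + 59157.31 = 86907.68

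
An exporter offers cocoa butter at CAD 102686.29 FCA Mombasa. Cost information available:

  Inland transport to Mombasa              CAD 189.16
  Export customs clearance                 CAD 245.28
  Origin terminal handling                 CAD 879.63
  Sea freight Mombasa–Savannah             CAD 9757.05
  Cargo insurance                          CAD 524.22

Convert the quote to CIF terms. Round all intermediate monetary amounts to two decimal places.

CIF price: CAD 113847.19

Not relevant to the conversion: export clearance, inland to port — on the seller under both FCA and CIF; already in the FCA price and stays in the CIF price.
From FCA to CIF, the seller additionally bears: origin terminal, freight, insurance.
CIF price = 102686.29 + 879.63 + 9757.05 + 524.22 = 113847.19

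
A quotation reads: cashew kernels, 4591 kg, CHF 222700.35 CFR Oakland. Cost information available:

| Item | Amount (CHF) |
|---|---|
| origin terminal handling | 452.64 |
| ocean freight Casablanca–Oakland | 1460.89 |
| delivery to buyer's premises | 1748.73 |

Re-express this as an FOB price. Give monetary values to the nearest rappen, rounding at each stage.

Not relevant to the conversion: origin terminal — on the seller under both CFR and FOB; already in the CFR price and stays in the FOB price. delivery — on the buyer under both terms; not part of either seller's price.
From CFR to FOB, the seller no longer bears: freight.
FOB price = 222700.35 − 1460.89 = 221239.46

FOB price: CHF 221239.46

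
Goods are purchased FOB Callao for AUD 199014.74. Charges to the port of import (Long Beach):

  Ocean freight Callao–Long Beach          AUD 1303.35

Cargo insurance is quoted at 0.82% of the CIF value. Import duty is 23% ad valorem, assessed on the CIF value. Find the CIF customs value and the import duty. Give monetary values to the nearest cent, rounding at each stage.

CIF value: AUD 201974.28; import duty: AUD 46454.08

Let C be the CIF value. C = FOB price + freight + 0.82% × C
C − 0.82% × C = 199014.74 + 1303.35
0.9918 × C = 200318.09
C = 200318.09 / 0.9918 = 201974.28
Insurance premium = 0.82% × 201974.28 = 1656.19
Import duty = 201974.28 × 23% = 46454.08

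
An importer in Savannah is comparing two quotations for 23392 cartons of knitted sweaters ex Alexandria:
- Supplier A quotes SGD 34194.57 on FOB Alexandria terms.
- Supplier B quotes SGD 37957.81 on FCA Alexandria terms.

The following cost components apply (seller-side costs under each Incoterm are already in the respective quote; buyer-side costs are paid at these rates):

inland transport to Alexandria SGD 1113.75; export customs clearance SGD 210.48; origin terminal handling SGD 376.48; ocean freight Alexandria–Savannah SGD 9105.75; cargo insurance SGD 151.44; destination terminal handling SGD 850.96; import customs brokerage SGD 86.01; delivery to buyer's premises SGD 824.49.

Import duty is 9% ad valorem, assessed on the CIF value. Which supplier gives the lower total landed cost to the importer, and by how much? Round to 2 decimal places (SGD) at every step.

Supplier A (FOB):
CIF value = FOB price + freight + insurance = 34194.57 + 9105.75 + 151.44 = 43451.76
Import duty = 43451.76 × 9% = 3910.66
Buyer bears (A): 9105.75 + 151.44 + 850.96 + 86.01 + 824.49 = 11018.65
Landed cost (A) = invoice 34194.57 + 11018.65 + duty 3910.66 = 49123.88
Supplier B (FCA):
CIF value = FCA price + origin terminal + freight + insurance = 37957.81 + 376.48 + 9105.75 + 151.44 = 47591.48
Import duty = 47591.48 × 9% = 4283.23
Buyer bears (B): 376.48 + 9105.75 + 151.44 + 850.96 + 86.01 + 824.49 = 11395.13
Landed cost (B) = invoice 37957.81 + 11395.13 + duty 4283.23 = 53636.17
Difference = |49123.88 − 53636.17| = 4512.29

Supplier A is cheaper by SGD 4512.29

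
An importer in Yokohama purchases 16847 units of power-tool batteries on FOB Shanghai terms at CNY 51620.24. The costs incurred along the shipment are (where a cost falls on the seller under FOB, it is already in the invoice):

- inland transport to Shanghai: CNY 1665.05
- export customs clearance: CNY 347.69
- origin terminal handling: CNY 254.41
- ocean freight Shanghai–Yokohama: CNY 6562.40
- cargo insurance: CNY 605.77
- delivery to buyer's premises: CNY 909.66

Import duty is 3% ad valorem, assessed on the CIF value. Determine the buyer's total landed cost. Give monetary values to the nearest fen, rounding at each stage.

FOB: the seller bears costs until goods are on board at the origin port; the buyer bears freight, insurance and all costs thereafter.
Already in the invoice (seller's account under FOB): inland to port, export clearance, origin terminal — exclude.
CIF value = FOB price + freight + insurance = 51620.24 + 6562.40 + 605.77 = 58788.41
Import duty = 58788.41 × 3% = 1763.65
Buyer bears: freight 6562.40 + insurance 605.77 + delivery 909.66 + duty 1763.65 = 9841.48
Landed cost = invoice 51620.24 + 9841.48 = 61461.72

Total landed cost: CNY 61461.72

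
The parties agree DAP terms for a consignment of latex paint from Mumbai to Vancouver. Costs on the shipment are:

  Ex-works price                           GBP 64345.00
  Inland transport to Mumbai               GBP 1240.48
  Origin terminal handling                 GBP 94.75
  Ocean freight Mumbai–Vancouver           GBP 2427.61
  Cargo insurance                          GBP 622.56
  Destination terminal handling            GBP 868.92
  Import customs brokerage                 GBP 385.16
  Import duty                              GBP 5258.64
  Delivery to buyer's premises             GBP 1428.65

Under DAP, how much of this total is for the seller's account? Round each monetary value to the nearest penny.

DAP: the seller bears all costs to the named destination except import duty and clearance.
Seller's account: goods 64345.00 + inland to port 1240.48 + origin terminal 94.75 + freight 2427.61 + insurance 622.56 + destination terminal 868.92 + delivery 1428.65 = 71027.97
Buyer's account: brokerage 385.16 + duty 5258.64 = 5643.80

Seller's account: GBP 71027.97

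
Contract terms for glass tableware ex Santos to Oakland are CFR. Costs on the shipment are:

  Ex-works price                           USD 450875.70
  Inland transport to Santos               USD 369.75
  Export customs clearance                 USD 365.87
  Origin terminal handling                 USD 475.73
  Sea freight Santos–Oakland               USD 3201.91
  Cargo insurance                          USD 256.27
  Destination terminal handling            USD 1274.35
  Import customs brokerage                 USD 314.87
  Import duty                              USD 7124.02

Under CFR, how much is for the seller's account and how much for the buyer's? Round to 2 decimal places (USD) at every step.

Seller: USD 455288.96; buyer: USD 8969.51

CFR: the seller pays costs through ocean freight to the destination port, but not insurance.
Seller's account: goods 450875.70 + inland to port 369.75 + export clearance 365.87 + origin terminal 475.73 + freight 3201.91 = 455288.96
Buyer's account: insurance 256.27 + destination terminal 1274.35 + brokerage 314.87 + duty 7124.02 = 8969.51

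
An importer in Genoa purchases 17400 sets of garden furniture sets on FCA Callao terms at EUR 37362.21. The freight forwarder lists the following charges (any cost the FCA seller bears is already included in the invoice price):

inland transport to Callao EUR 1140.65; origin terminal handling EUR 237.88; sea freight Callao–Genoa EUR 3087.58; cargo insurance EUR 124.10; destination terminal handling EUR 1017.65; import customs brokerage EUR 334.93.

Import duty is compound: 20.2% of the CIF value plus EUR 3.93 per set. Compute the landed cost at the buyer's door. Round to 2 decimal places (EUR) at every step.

Total landed cost: EUR 118790.33

FCA: the seller delivers export-cleared goods to the carrier; the buyer bears costs from that point.
Already in the invoice (seller's account under FCA): inland to port — exclude.
CIF value = FCA price + origin terminal + freight + insurance = 37362.21 + 237.88 + 3087.58 + 124.10 = 40811.77
Ad valorem component: 40811.77 × 20.2% = 8243.98
Specific component: 17400 × 3.93 = 68382.00
Import duty = 8243.98 + 68382.00 = 76625.98
Buyer bears: origin terminal 237.88 + freight 3087.58 + insurance 124.10 + destination terminal 1017.65 + brokerage 334.93 + duty 76625.98 = 81428.12
Landed cost = invoice 37362.21 + 81428.12 = 118790.33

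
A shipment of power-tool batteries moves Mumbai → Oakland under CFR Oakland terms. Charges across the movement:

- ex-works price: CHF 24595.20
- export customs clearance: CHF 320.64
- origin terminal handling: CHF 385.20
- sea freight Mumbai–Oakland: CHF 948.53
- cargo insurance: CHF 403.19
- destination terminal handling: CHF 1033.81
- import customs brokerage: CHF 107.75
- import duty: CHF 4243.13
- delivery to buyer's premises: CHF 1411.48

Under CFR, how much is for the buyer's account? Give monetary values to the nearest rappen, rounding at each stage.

CFR: the seller pays costs through ocean freight to the destination port, but not insurance.
Seller's account: goods 24595.20 + export clearance 320.64 + origin terminal 385.20 + freight 948.53 = 26249.57
Buyer's account: insurance 403.19 + destination terminal 1033.81 + brokerage 107.75 + duty 4243.13 + delivery 1411.48 = 7199.36

Buyer's account: CHF 7199.36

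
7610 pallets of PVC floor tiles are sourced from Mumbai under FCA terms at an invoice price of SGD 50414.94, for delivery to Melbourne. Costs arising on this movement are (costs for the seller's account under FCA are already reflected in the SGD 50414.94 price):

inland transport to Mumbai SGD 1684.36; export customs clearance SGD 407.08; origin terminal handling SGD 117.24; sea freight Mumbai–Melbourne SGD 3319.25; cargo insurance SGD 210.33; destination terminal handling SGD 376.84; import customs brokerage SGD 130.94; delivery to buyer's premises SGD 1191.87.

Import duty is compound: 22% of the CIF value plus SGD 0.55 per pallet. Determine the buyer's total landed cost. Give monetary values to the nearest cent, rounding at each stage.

FCA: the seller delivers export-cleared goods to the carrier; the buyer bears costs from that point.
Already in the invoice (seller's account under FCA): inland to port, export clearance — exclude.
CIF value = FCA price + origin terminal + freight + insurance = 50414.94 + 117.24 + 3319.25 + 210.33 = 54061.76
Ad valorem component: 54061.76 × 22% = 11893.59
Specific component: 7610 × 0.55 = 4185.50
Import duty = 11893.59 + 4185.50 = 16079.09
Buyer bears: origin terminal 117.24 + freight 3319.25 + insurance 210.33 + destination terminal 376.84 + brokerage 130.94 + delivery 1191.87 + duty 16079.09 = 21425.56
Landed cost = invoice 50414.94 + 21425.56 = 71840.50

Total landed cost: SGD 71840.50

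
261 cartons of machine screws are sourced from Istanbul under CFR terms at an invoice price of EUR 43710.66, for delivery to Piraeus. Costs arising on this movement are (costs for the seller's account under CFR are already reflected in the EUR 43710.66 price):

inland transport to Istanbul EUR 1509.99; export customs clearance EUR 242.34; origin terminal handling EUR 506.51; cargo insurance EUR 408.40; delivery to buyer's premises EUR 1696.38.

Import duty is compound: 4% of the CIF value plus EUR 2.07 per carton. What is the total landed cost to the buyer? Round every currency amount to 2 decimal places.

CFR: the seller pays costs through ocean freight to the destination port, but not insurance.
Already in the invoice (seller's account under CFR): inland to port, export clearance, origin terminal — exclude.
CIF value = CFR price + insurance = 43710.66 + 408.40 = 44119.06
Ad valorem component: 44119.06 × 4% = 1764.76
Specific component: 261 × 2.07 = 540.27
Import duty = 1764.76 + 540.27 = 2305.03
Buyer bears: insurance 408.40 + delivery 1696.38 + duty 2305.03 = 4409.81
Landed cost = invoice 43710.66 + 4409.81 = 48120.47

Total landed cost: EUR 48120.47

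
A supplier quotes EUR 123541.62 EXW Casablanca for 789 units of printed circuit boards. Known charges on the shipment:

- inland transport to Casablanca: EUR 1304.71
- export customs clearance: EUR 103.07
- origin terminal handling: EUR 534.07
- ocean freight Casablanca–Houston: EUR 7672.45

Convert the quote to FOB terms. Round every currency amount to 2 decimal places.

FOB price: EUR 125483.47

Not relevant to the conversion: freight — on the buyer under both terms; not part of either seller's price.
From EXW to FOB, the seller additionally bears: inland to port, export clearance, origin terminal.
FOB price = 123541.62 + 1304.71 + 103.07 + 534.07 = 125483.47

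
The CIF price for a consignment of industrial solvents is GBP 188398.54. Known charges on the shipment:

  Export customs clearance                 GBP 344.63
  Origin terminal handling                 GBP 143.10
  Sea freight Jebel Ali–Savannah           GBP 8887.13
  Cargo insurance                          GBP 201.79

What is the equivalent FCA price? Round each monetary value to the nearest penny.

Not relevant to the conversion: export clearance — on the seller under both CIF and FCA; already in the CIF price and stays in the FCA price.
From CIF to FCA, the seller no longer bears: origin terminal, freight, insurance.
FCA price = 188398.54 − 143.10 − 8887.13 − 201.79 = 179166.52

FCA price: GBP 179166.52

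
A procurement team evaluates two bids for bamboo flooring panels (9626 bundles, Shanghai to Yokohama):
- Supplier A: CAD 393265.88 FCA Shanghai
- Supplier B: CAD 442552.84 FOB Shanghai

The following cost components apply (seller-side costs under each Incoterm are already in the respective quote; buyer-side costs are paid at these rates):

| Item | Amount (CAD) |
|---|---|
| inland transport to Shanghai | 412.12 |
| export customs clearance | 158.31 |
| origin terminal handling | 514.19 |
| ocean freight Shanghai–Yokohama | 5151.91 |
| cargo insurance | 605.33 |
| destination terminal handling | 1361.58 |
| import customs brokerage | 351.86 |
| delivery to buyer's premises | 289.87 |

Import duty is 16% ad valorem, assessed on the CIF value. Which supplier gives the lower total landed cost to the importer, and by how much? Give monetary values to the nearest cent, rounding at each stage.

Supplier A (FCA):
CIF value = FCA price + origin terminal + freight + insurance = 393265.88 + 514.19 + 5151.91 + 605.33 = 399537.31
Import duty = 399537.31 × 16% = 63925.97
Buyer bears (A): 514.19 + 5151.91 + 605.33 + 1361.58 + 351.86 + 289.87 = 8274.74
Landed cost (A) = invoice 393265.88 + 8274.74 + duty 63925.97 = 465466.59
Supplier B (FOB):
CIF value = FOB price + freight + insurance = 442552.84 + 5151.91 + 605.33 = 448310.08
Import duty = 448310.08 × 16% = 71729.61
Buyer bears (B): 5151.91 + 605.33 + 1361.58 + 351.86 + 289.87 = 7760.55
Landed cost (B) = invoice 442552.84 + 7760.55 + duty 71729.61 = 522043.00
Difference = |465466.59 − 522043.00| = 56576.41

Supplier A is cheaper by CAD 56576.41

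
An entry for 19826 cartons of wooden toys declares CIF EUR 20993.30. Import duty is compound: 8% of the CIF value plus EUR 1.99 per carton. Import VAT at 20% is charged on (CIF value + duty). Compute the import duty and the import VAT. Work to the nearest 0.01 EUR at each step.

Import duty: EUR 41133.20; import VAT: EUR 12425.30

Ad valorem component: 20993.30 × 8% = 1679.46
Specific component: 19826 × 1.99 = 39453.74
Import duty = 1679.46 + 39453.74 = 41133.20
VAT base = CIF + duty = 20993.30 + 41133.20 = 62126.50
Import VAT = 62126.50 × 20% = 12425.30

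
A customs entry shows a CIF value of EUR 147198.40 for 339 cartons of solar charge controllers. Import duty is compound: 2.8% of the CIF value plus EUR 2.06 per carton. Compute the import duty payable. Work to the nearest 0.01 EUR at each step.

Import duty: EUR 4819.90

Ad valorem component: 147198.40 × 2.8% = 4121.56
Specific component: 339 × 2.06 = 698.34
Import duty = 4121.56 + 698.34 = 4819.90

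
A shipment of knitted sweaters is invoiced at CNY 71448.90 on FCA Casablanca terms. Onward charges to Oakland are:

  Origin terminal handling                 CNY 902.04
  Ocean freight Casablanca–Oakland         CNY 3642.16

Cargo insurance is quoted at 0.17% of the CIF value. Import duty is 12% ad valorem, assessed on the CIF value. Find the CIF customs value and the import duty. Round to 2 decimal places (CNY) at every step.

CIF value: CNY 76122.51; import duty: CNY 9134.70

Let C be the CIF value. C = FCA price + pre-shipment costs + freight + 0.17% × C
C − 0.17% × C = 71448.90 + 902.04 + 3642.16
0.9983 × C = 75993.10
C = 75993.10 / 0.9983 = 76122.51
Insurance premium = 0.17% × 76122.51 = 129.41
Import duty = 76122.51 × 12% = 9134.70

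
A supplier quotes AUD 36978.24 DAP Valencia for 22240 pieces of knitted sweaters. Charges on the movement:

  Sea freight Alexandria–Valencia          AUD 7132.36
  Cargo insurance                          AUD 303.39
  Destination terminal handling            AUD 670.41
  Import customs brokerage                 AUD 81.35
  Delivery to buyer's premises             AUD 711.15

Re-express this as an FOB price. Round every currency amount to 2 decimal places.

Not relevant to the conversion: brokerage — on the buyer under both terms; not part of either seller's price.
From DAP to FOB, the seller no longer bears: freight, insurance, destination terminal, delivery.
FOB price = 36978.24 − 7132.36 − 303.39 − 670.41 − 711.15 = 28160.93

FOB price: AUD 28160.93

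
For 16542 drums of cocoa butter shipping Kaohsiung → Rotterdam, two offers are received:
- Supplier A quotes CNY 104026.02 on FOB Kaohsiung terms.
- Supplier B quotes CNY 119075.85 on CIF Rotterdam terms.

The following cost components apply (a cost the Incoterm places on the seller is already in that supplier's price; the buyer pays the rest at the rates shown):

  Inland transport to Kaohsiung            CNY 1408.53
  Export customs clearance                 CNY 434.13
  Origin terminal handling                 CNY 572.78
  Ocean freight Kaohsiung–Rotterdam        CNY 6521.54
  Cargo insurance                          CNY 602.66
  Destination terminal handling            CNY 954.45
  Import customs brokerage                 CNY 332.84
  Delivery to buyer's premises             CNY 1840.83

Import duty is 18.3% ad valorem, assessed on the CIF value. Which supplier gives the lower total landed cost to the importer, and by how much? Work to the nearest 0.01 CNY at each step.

Supplier A is cheaper by CNY 9376.02

Supplier A (FOB):
CIF value = FOB price + freight + insurance = 104026.02 + 6521.54 + 602.66 = 111150.22
Import duty = 111150.22 × 18.3% = 20340.49
Buyer bears (A): 6521.54 + 602.66 + 954.45 + 332.84 + 1840.83 = 10252.32
Landed cost (A) = invoice 104026.02 + 10252.32 + duty 20340.49 = 134618.83
Supplier B (CIF):
The CIF price already equals the CIF value: 119075.85
Import duty = 119075.85 × 18.3% = 21790.88
Buyer bears (B): 954.45 + 332.84 + 1840.83 = 3128.12
Landed cost (B) = invoice 119075.85 + 3128.12 + duty 21790.88 = 143994.85
Difference = |134618.83 − 143994.85| = 9376.02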